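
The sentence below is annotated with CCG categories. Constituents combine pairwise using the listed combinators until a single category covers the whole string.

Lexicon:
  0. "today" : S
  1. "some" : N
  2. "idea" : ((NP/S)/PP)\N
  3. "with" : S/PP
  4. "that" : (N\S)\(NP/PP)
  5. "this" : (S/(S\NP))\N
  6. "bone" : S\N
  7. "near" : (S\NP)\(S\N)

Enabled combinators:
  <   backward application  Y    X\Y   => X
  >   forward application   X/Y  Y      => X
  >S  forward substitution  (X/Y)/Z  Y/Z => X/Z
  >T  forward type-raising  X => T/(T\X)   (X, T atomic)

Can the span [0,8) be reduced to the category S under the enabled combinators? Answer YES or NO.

YES

[0,8] S   >
  [0,6] S/(S\NP)   <
    [0,5] N   >
      [0,1] N/(N\S)   >T
        [0,1] "today" : S
      [1,5] N\S   <
        [1,4] NP/PP   >S
          [1,3] (NP/S)/PP   <
            [1,2] "some" : N
            [2,3] "idea" : ((NP/S)/PP)\N
          [3,4] "with" : S/PP
        [4,5] "that" : (N\S)\(NP/PP)
    [5,6] "this" : (S/(S\NP))\N
  [6,8] S\NP   <
    [6,7] "bone" : S\N
    [7,8] "near" : (S\NP)\(S\N)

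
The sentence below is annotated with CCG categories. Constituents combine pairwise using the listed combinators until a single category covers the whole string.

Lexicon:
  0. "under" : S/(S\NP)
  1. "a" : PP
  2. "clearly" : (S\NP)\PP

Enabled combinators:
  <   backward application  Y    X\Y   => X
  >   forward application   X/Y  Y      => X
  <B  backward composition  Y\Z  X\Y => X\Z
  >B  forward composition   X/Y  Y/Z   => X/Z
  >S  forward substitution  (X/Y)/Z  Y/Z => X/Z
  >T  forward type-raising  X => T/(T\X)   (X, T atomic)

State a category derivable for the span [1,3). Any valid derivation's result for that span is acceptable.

S\NP

[0,3] S   >
  [0,1] "under" : S/(S\NP)
  [1,3] S\NP   <
    [1,2] "a" : PP
    [2,3] "clearly" : (S\NP)\PP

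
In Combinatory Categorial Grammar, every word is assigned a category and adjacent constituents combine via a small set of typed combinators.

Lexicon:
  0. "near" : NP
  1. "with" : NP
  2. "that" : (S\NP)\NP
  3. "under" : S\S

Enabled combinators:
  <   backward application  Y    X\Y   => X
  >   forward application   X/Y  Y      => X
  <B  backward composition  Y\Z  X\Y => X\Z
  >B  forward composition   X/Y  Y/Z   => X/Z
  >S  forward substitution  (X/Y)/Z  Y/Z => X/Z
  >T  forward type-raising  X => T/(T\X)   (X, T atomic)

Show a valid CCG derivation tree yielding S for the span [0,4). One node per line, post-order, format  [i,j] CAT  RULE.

[0,4] S   <
  [0,1] "near" : NP
  [1,4] S\NP   <B
    [1,3] S\NP   <
      [1,2] "with" : NP
      [2,3] "that" : (S\NP)\NP
    [3,4] "under" : S\S

[0,1] NP  lex  "near"
[1,2] NP  lex  "with"
[2,3] (S\NP)\NP  lex  "that"
[1,3] S\NP  <  k=2
[3,4] S\S  lex  "under"
[1,4] S\NP  <B  k=3
[0,4] S  <  k=1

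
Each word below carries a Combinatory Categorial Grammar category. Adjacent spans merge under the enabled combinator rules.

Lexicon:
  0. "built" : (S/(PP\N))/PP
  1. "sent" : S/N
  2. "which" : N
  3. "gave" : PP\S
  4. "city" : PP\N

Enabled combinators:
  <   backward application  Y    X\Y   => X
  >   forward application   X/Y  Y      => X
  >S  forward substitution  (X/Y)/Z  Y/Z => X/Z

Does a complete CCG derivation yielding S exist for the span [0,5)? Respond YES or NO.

[0,5] S   >
  [0,4] S/(PP\N)   >
    [0,1] "built" : (S/(PP\N))/PP
    [1,4] PP   <
      [1,3] S   >
        [1,2] "sent" : S/N
        [2,3] "which" : N
      [3,4] "gave" : PP\S
  [4,5] "city" : PP\N

YES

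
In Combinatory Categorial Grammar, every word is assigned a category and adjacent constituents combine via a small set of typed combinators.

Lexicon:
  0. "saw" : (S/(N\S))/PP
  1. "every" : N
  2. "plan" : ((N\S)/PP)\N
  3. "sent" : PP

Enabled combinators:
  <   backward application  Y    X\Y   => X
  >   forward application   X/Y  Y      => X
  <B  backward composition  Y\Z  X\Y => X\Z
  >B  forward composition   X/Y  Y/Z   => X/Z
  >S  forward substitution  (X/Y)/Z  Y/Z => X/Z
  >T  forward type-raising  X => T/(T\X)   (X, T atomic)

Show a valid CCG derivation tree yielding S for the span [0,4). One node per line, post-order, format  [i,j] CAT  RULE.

[0,4] S   >
  [0,3] S/PP   >S
    [0,1] "saw" : (S/(N\S))/PP
    [1,3] (N\S)/PP   <
      [1,2] "every" : N
      [2,3] "plan" : ((N\S)/PP)\N
  [3,4] "sent" : PP

[0,1] (S/(N\S))/PP  lex  "saw"
[1,2] N  lex  "every"
[2,3] ((N\S)/PP)\N  lex  "plan"
[1,3] (N\S)/PP  <  k=2
[0,3] S/PP  >S  k=1
[3,4] PP  lex  "sent"
[0,4] S  >  k=3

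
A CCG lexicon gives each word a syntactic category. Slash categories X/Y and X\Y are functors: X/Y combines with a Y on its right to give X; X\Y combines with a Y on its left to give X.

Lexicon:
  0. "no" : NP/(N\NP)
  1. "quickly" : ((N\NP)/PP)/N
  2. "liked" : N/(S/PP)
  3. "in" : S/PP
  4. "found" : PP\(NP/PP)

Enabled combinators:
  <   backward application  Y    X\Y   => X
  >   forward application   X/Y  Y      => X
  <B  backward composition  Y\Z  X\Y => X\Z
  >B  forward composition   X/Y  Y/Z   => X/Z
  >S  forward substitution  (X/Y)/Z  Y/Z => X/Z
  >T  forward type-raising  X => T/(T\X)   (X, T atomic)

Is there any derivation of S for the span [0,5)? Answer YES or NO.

NP/(N\NP) ((N\NP)/PP)/N N/(S/PP) S/PP PP\(NP/PP)
CKY chart[0,5] = {N/(N\PP), NP/(NP\PP), PP, PP/(PP\PP), S/(S\PP)}; S ∉ chart

NO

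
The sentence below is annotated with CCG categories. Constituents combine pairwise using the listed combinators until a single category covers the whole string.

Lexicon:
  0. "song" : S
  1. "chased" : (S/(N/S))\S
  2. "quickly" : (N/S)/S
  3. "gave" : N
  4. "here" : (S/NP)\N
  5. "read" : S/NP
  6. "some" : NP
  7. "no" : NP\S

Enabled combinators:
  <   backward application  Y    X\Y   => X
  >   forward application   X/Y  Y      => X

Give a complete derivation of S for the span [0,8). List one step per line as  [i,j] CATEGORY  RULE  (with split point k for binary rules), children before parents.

[0,8] S   >
  [0,2] S/(N/S)   <
    [0,1] "song" : S
    [1,2] "chased" : (S/(N/S))\S
  [2,8] N/S   >
    [2,3] "quickly" : (N/S)/S
    [3,8] S   >
      [3,5] S/NP   <
        [3,4] "gave" : N
        [4,5] "here" : (S/NP)\N
      [5,8] NP   <
        [5,7] S   >
          [5,6] "read" : S/NP
          [6,7] "some" : NP
        [7,8] "no" : NP\S

[0,1] S  lex  "song"
[1,2] (S/(N/S))\S  lex  "chased"
[0,2] S/(N/S)  <  k=1
[2,3] (N/S)/S  lex  "quickly"
[3,4] N  lex  "gave"
[4,5] (S/NP)\N  lex  "here"
[3,5] S/NP  <  k=4
[5,6] S/NP  lex  "read"
[6,7] NP  lex  "some"
[5,7] S  >  k=6
[7,8] NP\S  lex  "no"
[5,8] NP  <  k=7
[3,8] S  >  k=5
[2,8] N/S  >  k=3
[0,8] S  >  k=2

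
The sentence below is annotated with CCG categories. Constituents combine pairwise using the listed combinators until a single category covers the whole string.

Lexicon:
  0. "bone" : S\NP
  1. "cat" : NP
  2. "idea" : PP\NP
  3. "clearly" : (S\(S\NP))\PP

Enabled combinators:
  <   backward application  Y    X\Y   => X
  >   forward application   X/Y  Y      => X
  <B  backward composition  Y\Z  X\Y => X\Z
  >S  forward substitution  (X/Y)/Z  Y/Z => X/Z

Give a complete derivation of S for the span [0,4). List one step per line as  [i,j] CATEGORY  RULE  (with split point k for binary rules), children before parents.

[0,4] S   <
  [0,1] "bone" : S\NP
  [1,4] S\(S\NP)   <
    [1,3] PP   <
      [1,2] "cat" : NP
      [2,3] "idea" : PP\NP
    [3,4] "clearly" : (S\(S\NP))\PP

[0,1] S\NP  lex  "bone"
[1,2] NP  lex  "cat"
[2,3] PP\NP  lex  "idea"
[1,3] PP  <  k=2
[3,4] (S\(S\NP))\PP  lex  "clearly"
[1,4] S\(S\NP)  <  k=3
[0,4] S  <  k=1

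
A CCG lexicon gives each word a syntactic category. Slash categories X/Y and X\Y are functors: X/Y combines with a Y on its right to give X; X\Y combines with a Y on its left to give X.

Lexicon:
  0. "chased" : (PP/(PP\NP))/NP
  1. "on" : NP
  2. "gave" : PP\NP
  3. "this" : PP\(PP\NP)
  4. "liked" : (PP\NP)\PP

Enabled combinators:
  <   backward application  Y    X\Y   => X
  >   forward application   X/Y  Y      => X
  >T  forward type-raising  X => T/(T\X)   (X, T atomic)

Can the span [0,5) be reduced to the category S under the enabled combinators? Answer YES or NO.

NO

(PP/(PP\NP))/NP NP PP\NP PP\(PP\NP) (PP\NP)\PP
CKY chart[0,5] = {N/(N\PP), NP/(NP\PP), PP, PP/(PP\PP), S/(S\PP)}; S ∉ chart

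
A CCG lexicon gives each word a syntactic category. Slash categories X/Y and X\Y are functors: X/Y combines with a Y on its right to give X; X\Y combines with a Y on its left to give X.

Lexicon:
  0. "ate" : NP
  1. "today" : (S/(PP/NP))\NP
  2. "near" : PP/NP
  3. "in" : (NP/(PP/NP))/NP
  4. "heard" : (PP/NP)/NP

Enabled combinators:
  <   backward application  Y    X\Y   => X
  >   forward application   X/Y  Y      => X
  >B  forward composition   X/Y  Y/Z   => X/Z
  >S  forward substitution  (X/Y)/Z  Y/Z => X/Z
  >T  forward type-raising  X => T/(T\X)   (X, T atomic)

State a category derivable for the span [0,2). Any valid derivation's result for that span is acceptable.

[0,5] S   >
  [0,2] S/(PP/NP)   <
    [0,1] "ate" : NP
    [1,2] "today" : (S/(PP/NP))\NP
  [2,5] PP/NP   >B
    [2,3] "near" : PP/NP
    [3,5] NP/NP   >S
      [3,4] "in" : (NP/(PP/NP))/NP
      [4,5] "heard" : (PP/NP)/NP

S/(PP/NP)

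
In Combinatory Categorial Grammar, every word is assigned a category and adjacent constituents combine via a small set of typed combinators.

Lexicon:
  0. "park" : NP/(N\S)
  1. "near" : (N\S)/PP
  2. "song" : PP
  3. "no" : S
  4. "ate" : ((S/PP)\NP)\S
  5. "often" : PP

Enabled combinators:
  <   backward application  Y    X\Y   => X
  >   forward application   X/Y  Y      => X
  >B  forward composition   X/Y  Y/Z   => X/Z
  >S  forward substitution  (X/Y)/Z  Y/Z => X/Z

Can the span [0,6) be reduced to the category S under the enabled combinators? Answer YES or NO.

[0,6] S   >
  [0,5] S/PP   <
    [0,3] NP   >
      [0,1] "park" : NP/(N\S)
      [1,3] N\S   >
        [1,2] "near" : (N\S)/PP
        [2,3] "song" : PP
    [3,5] (S/PP)\NP   <
      [3,4] "no" : S
      [4,5] "ate" : ((S/PP)\NP)\S
  [5,6] "often" : PP

YES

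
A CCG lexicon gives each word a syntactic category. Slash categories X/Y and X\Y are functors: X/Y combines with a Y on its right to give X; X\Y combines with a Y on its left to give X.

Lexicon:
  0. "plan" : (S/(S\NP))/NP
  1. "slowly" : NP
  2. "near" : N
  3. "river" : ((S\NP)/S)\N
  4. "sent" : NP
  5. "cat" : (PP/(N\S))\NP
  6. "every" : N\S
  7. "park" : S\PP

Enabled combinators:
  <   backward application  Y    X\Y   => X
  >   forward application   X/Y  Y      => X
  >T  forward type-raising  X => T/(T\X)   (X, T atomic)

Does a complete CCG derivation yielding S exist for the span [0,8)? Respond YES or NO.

YES

[0,8] S   >
  [0,2] S/(S\NP)   >
    [0,1] "plan" : (S/(S\NP))/NP
    [1,2] "slowly" : NP
  [2,8] S\NP   >
    [2,4] (S\NP)/S   <
      [2,3] "near" : N
      [3,4] "river" : ((S\NP)/S)\N
    [4,8] S   <
      [4,7] PP   >
        [4,6] PP/(N\S)   <
          [4,5] "sent" : NP
          [5,6] "cat" : (PP/(N\S))\NP
        [6,7] "every" : N\S
      [7,8] "park" : S\PP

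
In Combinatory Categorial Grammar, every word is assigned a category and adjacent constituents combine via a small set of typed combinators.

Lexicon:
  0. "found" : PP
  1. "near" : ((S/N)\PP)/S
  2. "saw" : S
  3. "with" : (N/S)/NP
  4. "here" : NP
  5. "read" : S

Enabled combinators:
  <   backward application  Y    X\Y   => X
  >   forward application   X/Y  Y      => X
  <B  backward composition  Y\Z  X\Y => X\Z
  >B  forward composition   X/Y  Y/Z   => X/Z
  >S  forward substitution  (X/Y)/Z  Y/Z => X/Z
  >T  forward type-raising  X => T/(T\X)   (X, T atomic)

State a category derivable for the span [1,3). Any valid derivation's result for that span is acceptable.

(S/N)\PP

[0,6] S   >
  [0,3] S/N   <
    [0,1] "found" : PP
    [1,3] (S/N)\PP   >
      [1,2] "near" : ((S/N)\PP)/S
      [2,3] "saw" : S
  [3,6] N   >
    [3,5] N/S   >
      [3,4] "with" : (N/S)/NP
      [4,5] "here" : NP
    [5,6] "read" : S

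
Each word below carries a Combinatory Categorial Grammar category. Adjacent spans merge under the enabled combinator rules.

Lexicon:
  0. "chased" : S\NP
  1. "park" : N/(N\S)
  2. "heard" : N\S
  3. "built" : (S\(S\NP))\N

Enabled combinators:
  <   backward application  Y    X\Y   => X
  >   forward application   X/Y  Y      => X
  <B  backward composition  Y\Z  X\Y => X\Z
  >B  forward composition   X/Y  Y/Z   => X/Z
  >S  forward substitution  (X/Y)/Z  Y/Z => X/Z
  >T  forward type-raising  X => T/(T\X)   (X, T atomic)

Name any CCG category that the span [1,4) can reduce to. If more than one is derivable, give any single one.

[0,4] S   <
  [0,1] "chased" : S\NP
  [1,4] S\(S\NP)   <
    [1,3] N   >
      [1,2] "park" : N/(N\S)
      [2,3] "heard" : N\S
    [3,4] "built" : (S\(S\NP))\N

S\(S\NP)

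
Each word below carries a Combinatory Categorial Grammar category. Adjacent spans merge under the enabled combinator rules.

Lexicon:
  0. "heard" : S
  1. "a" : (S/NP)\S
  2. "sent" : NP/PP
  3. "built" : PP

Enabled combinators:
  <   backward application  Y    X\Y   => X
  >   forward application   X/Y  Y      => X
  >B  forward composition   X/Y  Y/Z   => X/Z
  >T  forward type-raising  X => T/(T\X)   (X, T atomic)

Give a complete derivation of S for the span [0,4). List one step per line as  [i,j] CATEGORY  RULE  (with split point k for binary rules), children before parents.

[0,1] S  lex  "heard"
[1,2] (S/NP)\S  lex  "a"
[0,2] S/NP  <  k=1
[2,3] NP/PP  lex  "sent"
[0,3] S/PP  >B  k=2
[3,4] PP  lex  "built"
[0,4] S  >  k=3

[0,4] S   >
  [0,3] S/PP   >B
    [0,2] S/NP   <
      [0,1] "heard" : S
      [1,2] "a" : (S/NP)\S
    [2,3] "sent" : NP/PP
  [3,4] "built" : PP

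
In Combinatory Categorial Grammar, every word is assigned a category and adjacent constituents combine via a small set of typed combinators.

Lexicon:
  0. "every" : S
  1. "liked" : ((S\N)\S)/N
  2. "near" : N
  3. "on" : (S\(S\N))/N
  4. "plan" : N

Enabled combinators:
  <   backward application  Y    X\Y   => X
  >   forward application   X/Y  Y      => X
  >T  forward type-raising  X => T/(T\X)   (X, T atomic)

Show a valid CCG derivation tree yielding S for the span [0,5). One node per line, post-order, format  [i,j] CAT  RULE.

[0,5] S   <
  [0,3] S\N   <
    [0,1] "every" : S
    [1,3] (S\N)\S   >
      [1,2] "liked" : ((S\N)\S)/N
      [2,3] "near" : N
  [3,5] S\(S\N)   >
    [3,4] "on" : (S\(S\N))/N
    [4,5] "plan" : N

[0,1] S  lex  "every"
[1,2] ((S\N)\S)/N  lex  "liked"
[2,3] N  lex  "near"
[1,3] (S\N)\S  >  k=2
[0,3] S\N  <  k=1
[3,4] (S\(S\N))/N  lex  "on"
[4,5] N  lex  "plan"
[3,5] S\(S\N)  >  k=4
[0,5] S  <  k=3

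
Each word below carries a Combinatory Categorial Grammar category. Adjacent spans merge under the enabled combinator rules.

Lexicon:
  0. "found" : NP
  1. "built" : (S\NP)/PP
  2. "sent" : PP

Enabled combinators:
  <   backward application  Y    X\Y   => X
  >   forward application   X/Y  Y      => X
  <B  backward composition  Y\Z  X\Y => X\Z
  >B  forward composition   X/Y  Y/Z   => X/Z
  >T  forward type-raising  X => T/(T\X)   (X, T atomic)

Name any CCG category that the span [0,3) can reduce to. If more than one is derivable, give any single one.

[0,3] S   <
  [0,1] "found" : NP
  [1,3] S\NP   >
    [1,2] "built" : (S\NP)/PP
    [2,3] "sent" : PP

S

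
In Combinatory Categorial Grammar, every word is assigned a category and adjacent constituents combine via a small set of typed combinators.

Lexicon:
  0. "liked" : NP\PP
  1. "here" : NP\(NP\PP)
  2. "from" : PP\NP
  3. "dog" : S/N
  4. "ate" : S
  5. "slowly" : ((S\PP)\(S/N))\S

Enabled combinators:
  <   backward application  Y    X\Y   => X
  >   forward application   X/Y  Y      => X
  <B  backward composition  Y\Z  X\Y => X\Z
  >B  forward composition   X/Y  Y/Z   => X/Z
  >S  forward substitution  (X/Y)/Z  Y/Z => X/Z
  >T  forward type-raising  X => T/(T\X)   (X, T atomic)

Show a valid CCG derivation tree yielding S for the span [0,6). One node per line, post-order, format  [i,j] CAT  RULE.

[0,1] NP\PP  lex  "liked"
[1,2] NP\(NP\PP)  lex  "here"
[0,2] NP  <  k=1
[2,3] PP\NP  lex  "from"
[3,4] S/N  lex  "dog"
[4,5] S  lex  "ate"
[5,6] ((S\PP)\(S/N))\S  lex  "slowly"
[4,6] (S\PP)\(S/N)  <  k=5
[3,6] S\PP  <  k=4
[2,6] S\NP  <B  k=3
[0,6] S  <  k=2

[0,6] S   <
  [0,2] NP   <
    [0,1] "liked" : NP\PP
    [1,2] "here" : NP\(NP\PP)
  [2,6] S\NP   <B
    [2,3] "from" : PP\NP
    [3,6] S\PP   <
      [3,4] "dog" : S/N
      [4,6] (S\PP)\(S/N)   <
        [4,5] "ate" : S
        [5,6] "slowly" : ((S\PP)\(S/N))\S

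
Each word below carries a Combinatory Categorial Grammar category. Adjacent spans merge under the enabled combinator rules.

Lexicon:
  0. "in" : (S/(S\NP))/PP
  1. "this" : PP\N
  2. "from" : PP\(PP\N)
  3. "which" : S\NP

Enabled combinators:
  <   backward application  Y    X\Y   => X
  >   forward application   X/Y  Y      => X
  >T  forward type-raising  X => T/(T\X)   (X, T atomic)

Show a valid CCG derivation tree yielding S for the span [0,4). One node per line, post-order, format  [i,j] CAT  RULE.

[0,1] (S/(S\NP))/PP  lex  "in"
[1,2] PP\N  lex  "this"
[2,3] PP\(PP\N)  lex  "from"
[1,3] PP  <  k=2
[0,3] S/(S\NP)  >  k=1
[3,4] S\NP  lex  "which"
[0,4] S  >  k=3

[0,4] S   >
  [0,3] S/(S\NP)   >
    [0,1] "in" : (S/(S\NP))/PP
    [1,3] PP   <
      [1,2] "this" : PP\N
      [2,3] "from" : PP\(PP\N)
  [3,4] "which" : S\NP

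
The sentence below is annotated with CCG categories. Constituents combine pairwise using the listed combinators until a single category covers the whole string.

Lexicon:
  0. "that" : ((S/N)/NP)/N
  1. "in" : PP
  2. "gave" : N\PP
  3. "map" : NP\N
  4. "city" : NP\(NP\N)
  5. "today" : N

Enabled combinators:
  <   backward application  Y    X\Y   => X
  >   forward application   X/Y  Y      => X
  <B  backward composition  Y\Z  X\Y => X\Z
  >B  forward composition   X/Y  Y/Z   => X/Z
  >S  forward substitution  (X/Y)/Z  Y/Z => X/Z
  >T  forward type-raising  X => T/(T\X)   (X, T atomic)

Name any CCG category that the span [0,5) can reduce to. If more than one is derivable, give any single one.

[0,6] S   >
  [0,5] S/N   >
    [0,3] (S/N)/NP   >
      [0,1] "that" : ((S/N)/NP)/N
      [1,3] N   <
        [1,2] "in" : PP
        [2,3] "gave" : N\PP
    [3,5] NP   <
      [3,4] "map" : NP\N
      [4,5] "city" : NP\(NP\N)
  [5,6] "today" : N

S/N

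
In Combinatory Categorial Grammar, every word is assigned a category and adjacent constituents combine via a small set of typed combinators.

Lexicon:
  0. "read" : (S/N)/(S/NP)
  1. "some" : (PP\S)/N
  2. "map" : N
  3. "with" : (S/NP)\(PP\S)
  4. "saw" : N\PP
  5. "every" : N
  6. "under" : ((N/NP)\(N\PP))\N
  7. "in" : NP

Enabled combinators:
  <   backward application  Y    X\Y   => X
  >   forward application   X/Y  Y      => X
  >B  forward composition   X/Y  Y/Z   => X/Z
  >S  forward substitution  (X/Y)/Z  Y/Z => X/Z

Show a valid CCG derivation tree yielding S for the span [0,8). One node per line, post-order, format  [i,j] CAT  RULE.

[0,8] S   >
  [0,4] S/N   >
    [0,1] "read" : (S/N)/(S/NP)
    [1,4] S/NP   <
      [1,3] PP\S   >
        [1,2] "some" : (PP\S)/N
        [2,3] "map" : N
      [3,4] "with" : (S/NP)\(PP\S)
  [4,8] N   >
    [4,7] N/NP   <
      [4,5] "saw" : N\PP
      [5,7] (N/NP)\(N\PP)   <
        [5,6] "every" : N
        [6,7] "under" : ((N/NP)\(N\PP))\N
    [7,8] "in" : NP

[0,1] (S/N)/(S/NP)  lex  "read"
[1,2] (PP\S)/N  lex  "some"
[2,3] N  lex  "map"
[1,3] PP\S  >  k=2
[3,4] (S/NP)\(PP\S)  lex  "with"
[1,4] S/NP  <  k=3
[0,4] S/N  >  k=1
[4,5] N\PP  lex  "saw"
[5,6] N  lex  "every"
[6,7] ((N/NP)\(N\PP))\N  lex  "under"
[5,7] (N/NP)\(N\PP)  <  k=6
[4,7] N/NP  <  k=5
[7,8] NP  lex  "in"
[4,8] N  >  k=7
[0,8] S  >  k=4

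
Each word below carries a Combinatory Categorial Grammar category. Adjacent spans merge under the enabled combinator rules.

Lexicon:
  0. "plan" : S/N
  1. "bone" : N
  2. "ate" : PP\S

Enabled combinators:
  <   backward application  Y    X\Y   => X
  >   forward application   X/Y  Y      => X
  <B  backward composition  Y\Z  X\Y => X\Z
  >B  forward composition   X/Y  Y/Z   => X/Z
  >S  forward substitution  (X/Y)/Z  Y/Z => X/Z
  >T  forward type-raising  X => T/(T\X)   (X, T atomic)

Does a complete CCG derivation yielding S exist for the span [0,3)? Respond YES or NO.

S/N N PP\S
CKY chart[0,3] = {N/(N\PP), NP/(NP\PP), PP, PP/(PP\PP), S/(S\PP)}; S ∉ chart

NO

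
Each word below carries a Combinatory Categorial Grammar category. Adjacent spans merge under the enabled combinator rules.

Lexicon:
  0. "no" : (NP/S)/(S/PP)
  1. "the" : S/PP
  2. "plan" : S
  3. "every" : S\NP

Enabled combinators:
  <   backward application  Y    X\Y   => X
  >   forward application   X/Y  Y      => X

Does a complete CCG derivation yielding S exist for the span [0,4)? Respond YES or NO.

[0,4] S   <
  [0,3] NP   >
    [0,2] NP/S   >
      [0,1] "no" : (NP/S)/(S/PP)
      [1,2] "the" : S/PP
    [2,3] "plan" : S
  [3,4] "every" : S\NP

YES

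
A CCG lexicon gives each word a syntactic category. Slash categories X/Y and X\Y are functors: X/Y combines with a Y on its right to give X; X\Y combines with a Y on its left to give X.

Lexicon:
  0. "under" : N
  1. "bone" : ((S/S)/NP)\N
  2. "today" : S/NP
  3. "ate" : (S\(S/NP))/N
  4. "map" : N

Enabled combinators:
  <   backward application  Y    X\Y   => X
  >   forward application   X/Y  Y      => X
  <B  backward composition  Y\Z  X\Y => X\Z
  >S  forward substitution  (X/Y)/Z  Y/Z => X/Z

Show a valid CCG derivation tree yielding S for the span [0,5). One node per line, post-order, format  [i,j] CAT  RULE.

[0,5] S   <
  [0,3] S/NP   >S
    [0,2] (S/S)/NP   <
      [0,1] "under" : N
      [1,2] "bone" : ((S/S)/NP)\N
    [2,3] "today" : S/NP
  [3,5] S\(S/NP)   >
    [3,4] "ate" : (S\(S/NP))/N
    [4,5] "map" : N

[0,1] N  lex  "under"
[1,2] ((S/S)/NP)\N  lex  "bone"
[0,2] (S/S)/NP  <  k=1
[2,3] S/NP  lex  "today"
[0,3] S/NP  >S  k=2
[3,4] (S\(S/NP))/N  lex  "ate"
[4,5] N  lex  "map"
[3,5] S\(S/NP)  >  k=4
[0,5] S  <  k=3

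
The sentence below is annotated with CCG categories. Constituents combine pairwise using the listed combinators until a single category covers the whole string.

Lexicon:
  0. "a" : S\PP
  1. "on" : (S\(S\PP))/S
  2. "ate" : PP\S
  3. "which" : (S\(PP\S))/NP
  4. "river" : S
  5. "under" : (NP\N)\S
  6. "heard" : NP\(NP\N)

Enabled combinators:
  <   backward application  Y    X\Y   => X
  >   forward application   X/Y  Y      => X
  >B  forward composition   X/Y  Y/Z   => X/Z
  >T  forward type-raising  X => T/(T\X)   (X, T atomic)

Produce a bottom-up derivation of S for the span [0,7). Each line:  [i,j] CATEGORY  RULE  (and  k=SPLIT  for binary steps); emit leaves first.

[0,7] S   <
  [0,1] "a" : S\PP
  [1,7] S\(S\PP)   >
    [1,2] "on" : (S\(S\PP))/S
    [2,7] S   <
      [2,3] "ate" : PP\S
      [3,7] S\(PP\S)   >
        [3,4] "which" : (S\(PP\S))/NP
        [4,7] NP   <
          [4,6] NP\N   <
            [4,5] "river" : S
            [5,6] "under" : (NP\N)\S
          [6,7] "heard" : NP\(NP\N)

[0,1] S\PP  lex  "a"
[1,2] (S\(S\PP))/S  lex  "on"
[2,3] PP\S  lex  "ate"
[3,4] (S\(PP\S))/NP  lex  "which"
[4,5] S  lex  "river"
[5,6] (NP\N)\S  lex  "under"
[4,6] NP\N  <  k=5
[6,7] NP\(NP\N)  lex  "heard"
[4,7] NP  <  k=6
[3,7] S\(PP\S)  >  k=4
[2,7] S  <  k=3
[1,7] S\(S\PP)  >  k=2
[0,7] S  <  k=1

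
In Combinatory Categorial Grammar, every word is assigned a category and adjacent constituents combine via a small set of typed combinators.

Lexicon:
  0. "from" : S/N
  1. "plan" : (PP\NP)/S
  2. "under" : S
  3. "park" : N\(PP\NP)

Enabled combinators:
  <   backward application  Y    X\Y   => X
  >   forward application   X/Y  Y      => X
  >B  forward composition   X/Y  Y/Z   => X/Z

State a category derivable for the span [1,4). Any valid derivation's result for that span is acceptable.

N

[0,4] S   >
  [0,1] "from" : S/N
  [1,4] N   <
    [1,3] PP\NP   >
      [1,2] "plan" : (PP\NP)/S
      [2,3] "under" : S
    [3,4] "park" : N\(PP\NP)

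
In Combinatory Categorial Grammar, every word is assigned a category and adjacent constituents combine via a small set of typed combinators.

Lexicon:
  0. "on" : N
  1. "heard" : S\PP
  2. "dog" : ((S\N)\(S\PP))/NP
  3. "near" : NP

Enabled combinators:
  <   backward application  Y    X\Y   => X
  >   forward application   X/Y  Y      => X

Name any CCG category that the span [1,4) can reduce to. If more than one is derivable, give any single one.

S\N

[0,4] S   <
  [0,1] "on" : N
  [1,4] S\N   <
    [1,2] "heard" : S\PP
    [2,4] (S\N)\(S\PP)   >
      [2,3] "dog" : ((S\N)\(S\PP))/NP
      [3,4] "near" : NP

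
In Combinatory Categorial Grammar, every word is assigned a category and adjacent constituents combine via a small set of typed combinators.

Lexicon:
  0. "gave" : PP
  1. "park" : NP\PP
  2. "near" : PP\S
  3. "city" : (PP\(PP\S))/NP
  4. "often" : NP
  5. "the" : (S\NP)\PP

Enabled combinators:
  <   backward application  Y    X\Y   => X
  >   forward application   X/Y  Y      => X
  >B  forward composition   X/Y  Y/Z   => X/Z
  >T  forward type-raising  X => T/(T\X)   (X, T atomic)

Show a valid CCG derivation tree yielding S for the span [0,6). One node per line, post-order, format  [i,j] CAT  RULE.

[0,6] S   <
  [0,2] NP   <
    [0,1] "gave" : PP
    [1,2] "park" : NP\PP
  [2,6] S\NP   <
    [2,5] PP   <
      [2,3] "near" : PP\S
      [3,5] PP\(PP\S)   >
        [3,4] "city" : (PP\(PP\S))/NP
        [4,5] "often" : NP
    [5,6] "the" : (S\NP)\PP

[0,1] PP  lex  "gave"
[1,2] NP\PP  lex  "park"
[0,2] NP  <  k=1
[2,3] PP\S  lex  "near"
[3,4] (PP\(PP\S))/NP  lex  "city"
[4,5] NP  lex  "often"
[3,5] PP\(PP\S)  >  k=4
[2,5] PP  <  k=3
[5,6] (S\NP)\PP  lex  "the"
[2,6] S\NP  <  k=5
[0,6] S  <  k=2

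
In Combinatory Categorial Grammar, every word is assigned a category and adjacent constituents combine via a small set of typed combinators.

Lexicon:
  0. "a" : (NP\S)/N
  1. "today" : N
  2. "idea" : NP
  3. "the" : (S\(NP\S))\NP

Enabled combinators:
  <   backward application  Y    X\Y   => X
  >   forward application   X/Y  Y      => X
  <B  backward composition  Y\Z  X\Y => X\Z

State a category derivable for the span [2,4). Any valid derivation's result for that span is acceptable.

S\(NP\S)

[0,4] S   <
  [0,2] NP\S   >
    [0,1] "a" : (NP\S)/N
    [1,2] "today" : N
  [2,4] S\(NP\S)   <
    [2,3] "idea" : NP
    [3,4] "the" : (S\(NP\S))\NP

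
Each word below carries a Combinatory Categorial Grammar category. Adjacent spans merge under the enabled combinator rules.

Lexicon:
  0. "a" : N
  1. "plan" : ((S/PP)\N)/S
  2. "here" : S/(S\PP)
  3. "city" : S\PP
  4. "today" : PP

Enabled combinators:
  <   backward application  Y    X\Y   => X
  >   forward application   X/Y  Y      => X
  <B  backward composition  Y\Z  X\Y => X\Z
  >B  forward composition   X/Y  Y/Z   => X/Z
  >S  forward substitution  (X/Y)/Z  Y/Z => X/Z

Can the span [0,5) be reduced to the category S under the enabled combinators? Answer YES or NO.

[0,5] S   >
  [0,4] S/PP   <
    [0,1] "a" : N
    [1,4] (S/PP)\N   >
      [1,2] "plan" : ((S/PP)\N)/S
      [2,4] S   >
        [2,3] "here" : S/(S\PP)
        [3,4] "city" : S\PP
  [4,5] "today" : PP

YES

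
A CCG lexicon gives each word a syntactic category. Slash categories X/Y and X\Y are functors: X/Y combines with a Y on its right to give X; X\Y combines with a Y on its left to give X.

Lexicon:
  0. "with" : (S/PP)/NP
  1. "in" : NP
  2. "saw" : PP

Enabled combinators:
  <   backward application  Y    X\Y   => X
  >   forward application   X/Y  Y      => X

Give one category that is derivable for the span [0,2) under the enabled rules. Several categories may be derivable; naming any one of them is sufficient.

S/PP

[0,3] S   >
  [0,2] S/PP   >
    [0,1] "with" : (S/PP)/NP
    [1,2] "in" : NP
  [2,3] "saw" : PP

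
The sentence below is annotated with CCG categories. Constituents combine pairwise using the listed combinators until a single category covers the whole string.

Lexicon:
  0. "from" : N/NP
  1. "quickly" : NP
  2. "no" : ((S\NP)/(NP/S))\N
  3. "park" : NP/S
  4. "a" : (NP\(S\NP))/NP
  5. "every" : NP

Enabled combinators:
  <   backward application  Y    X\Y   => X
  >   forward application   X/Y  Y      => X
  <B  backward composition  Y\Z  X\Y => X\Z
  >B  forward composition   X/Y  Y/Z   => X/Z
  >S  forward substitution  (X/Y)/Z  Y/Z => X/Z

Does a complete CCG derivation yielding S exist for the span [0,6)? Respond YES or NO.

N/NP NP ((S\NP)/(NP/S))\N NP/S (NP\(S\NP))/NP NP
CKY chart[0,6] = {NP}; S ∉ chart

NO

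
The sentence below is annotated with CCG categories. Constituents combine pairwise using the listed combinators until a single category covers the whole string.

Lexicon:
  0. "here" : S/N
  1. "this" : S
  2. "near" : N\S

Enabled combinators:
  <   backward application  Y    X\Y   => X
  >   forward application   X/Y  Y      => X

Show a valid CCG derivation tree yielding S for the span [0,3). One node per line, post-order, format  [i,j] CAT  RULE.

[0,3] S   >
  [0,1] "here" : S/N
  [1,3] N   <
    [1,2] "this" : S
    [2,3] "near" : N\S

[0,1] S/N  lex  "here"
[1,2] S  lex  "this"
[2,3] N\S  lex  "near"
[1,3] N  <  k=2
[0,3] S  >  k=1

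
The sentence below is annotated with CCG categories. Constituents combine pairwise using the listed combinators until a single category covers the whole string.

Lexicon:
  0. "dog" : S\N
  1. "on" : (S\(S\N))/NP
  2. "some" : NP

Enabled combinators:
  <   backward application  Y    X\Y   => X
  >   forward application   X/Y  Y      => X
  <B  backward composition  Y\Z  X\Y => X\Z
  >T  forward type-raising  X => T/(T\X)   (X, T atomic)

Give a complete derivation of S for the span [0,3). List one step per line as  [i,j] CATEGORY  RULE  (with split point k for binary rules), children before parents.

[0,3] S   <
  [0,1] "dog" : S\N
  [1,3] S\(S\N)   >
    [1,2] "on" : (S\(S\N))/NP
    [2,3] "some" : NP

[0,1] S\N  lex  "dog"
[1,2] (S\(S\N))/NP  lex  "on"
[2,3] NP  lex  "some"
[1,3] S\(S\N)  >  k=2
[0,3] S  <  k=1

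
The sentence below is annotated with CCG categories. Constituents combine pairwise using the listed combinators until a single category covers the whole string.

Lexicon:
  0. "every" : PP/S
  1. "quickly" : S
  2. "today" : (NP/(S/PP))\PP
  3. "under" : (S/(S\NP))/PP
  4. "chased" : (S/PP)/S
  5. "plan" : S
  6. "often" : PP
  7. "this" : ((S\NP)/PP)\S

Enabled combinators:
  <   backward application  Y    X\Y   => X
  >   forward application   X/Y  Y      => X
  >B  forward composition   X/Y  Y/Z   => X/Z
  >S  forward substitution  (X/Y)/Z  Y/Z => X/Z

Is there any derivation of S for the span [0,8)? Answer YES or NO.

NO

PP/S S (NP/(S/PP))\PP (S/(S\NP))/PP (S/PP)/S S PP ((S\NP)/PP)\S
CKY chart[0,8] = {NP}; S ∉ chart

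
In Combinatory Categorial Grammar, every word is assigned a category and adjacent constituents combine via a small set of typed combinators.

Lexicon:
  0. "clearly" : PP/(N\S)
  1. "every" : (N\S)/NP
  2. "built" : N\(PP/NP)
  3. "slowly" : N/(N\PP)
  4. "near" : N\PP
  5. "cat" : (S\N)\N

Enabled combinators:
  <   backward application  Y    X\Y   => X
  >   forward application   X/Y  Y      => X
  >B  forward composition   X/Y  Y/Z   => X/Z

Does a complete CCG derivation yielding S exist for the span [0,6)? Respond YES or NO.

[0,6] S   <
  [0,3] N   <
    [0,2] PP/NP   >B
      [0,1] "clearly" : PP/(N\S)
      [1,2] "every" : (N\S)/NP
    [2,3] "built" : N\(PP/NP)
  [3,6] S\N   <
    [3,5] N   >
      [3,4] "slowly" : N/(N\PP)
      [4,5] "near" : N\PP
    [5,6] "cat" : (S\N)\N

YES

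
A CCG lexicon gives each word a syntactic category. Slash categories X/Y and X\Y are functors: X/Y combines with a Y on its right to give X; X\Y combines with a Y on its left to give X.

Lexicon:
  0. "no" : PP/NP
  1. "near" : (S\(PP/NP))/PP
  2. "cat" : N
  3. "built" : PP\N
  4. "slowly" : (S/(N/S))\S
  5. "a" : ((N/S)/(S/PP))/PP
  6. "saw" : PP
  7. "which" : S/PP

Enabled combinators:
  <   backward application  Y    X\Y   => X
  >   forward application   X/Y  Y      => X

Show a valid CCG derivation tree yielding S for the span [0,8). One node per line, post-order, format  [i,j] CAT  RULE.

[0,8] S   >
  [0,5] S/(N/S)   <
    [0,4] S   <
      [0,1] "no" : PP/NP
      [1,4] S\(PP/NP)   >
        [1,2] "near" : (S\(PP/NP))/PP
        [2,4] PP   <
          [2,3] "cat" : N
          [3,4] "built" : PP\N
    [4,5] "slowly" : (S/(N/S))\S
  [5,8] N/S   >
    [5,7] (N/S)/(S/PP)   >
      [5,6] "a" : ((N/S)/(S/PP))/PP
      [6,7] "saw" : PP
    [7,8] "which" : S/PP

[0,1] PP/NP  lex  "no"
[1,2] (S\(PP/NP))/PP  lex  "near"
[2,3] N  lex  "cat"
[3,4] PP\N  lex  "built"
[2,4] PP  <  k=3
[1,4] S\(PP/NP)  >  k=2
[0,4] S  <  k=1
[4,5] (S/(N/S))\S  lex  "slowly"
[0,5] S/(N/S)  <  k=4
[5,6] ((N/S)/(S/PP))/PP  lex  "a"
[6,7] PP  lex  "saw"
[5,7] (N/S)/(S/PP)  >  k=6
[7,8] S/PP  lex  "which"
[5,8] N/S  >  k=7
[0,8] S  >  k=5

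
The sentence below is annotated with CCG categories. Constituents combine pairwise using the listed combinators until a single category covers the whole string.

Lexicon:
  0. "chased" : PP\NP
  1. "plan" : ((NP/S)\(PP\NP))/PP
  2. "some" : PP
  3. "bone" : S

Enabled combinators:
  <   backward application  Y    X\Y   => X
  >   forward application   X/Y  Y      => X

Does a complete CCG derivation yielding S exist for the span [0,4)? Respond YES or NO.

NO

PP\NP ((NP/S)\(PP\NP))/PP PP S
CKY chart[0,4] = {NP}; S ∉ chart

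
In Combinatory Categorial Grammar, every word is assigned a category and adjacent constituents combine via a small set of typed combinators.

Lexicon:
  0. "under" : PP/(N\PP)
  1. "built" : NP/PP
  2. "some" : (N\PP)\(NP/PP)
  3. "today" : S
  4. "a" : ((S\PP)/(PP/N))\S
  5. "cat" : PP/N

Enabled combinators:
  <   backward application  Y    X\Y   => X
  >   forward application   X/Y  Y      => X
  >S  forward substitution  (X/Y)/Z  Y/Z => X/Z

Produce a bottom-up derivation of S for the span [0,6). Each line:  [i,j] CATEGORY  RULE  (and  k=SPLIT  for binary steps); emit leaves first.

[0,6] S   <
  [0,3] PP   >
    [0,1] "under" : PP/(N\PP)
    [1,3] N\PP   <
      [1,2] "built" : NP/PP
      [2,3] "some" : (N\PP)\(NP/PP)
  [3,6] S\PP   >
    [3,5] (S\PP)/(PP/N)   <
      [3,4] "today" : S
      [4,5] "a" : ((S\PP)/(PP/N))\S
    [5,6] "cat" : PP/N

[0,1] PP/(N\PP)  lex  "under"
[1,2] NP/PP  lex  "built"
[2,3] (N\PP)\(NP/PP)  lex  "some"
[1,3] N\PP  <  k=2
[0,3] PP  >  k=1
[3,4] S  lex  "today"
[4,5] ((S\PP)/(PP/N))\S  lex  "a"
[3,5] (S\PP)/(PP/N)  <  k=4
[5,6] PP/N  lex  "cat"
[3,6] S\PP  >  k=5
[0,6] S  <  k=3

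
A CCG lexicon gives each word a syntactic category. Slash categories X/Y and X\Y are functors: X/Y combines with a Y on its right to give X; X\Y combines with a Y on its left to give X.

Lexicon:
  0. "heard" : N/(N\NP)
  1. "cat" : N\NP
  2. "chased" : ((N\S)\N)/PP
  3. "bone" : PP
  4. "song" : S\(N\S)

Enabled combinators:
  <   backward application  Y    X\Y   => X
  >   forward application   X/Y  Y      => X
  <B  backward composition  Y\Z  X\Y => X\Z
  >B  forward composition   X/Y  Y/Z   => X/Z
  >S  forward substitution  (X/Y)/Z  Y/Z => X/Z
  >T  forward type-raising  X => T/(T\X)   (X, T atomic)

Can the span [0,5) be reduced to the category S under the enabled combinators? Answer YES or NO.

[0,5] S   <
  [0,4] N\S   <
    [0,2] N   >
      [0,1] "heard" : N/(N\NP)
      [1,2] "cat" : N\NP
    [2,4] (N\S)\N   >
      [2,3] "chased" : ((N\S)\N)/PP
      [3,4] "bone" : PP
  [4,5] "song" : S\(N\S)

YES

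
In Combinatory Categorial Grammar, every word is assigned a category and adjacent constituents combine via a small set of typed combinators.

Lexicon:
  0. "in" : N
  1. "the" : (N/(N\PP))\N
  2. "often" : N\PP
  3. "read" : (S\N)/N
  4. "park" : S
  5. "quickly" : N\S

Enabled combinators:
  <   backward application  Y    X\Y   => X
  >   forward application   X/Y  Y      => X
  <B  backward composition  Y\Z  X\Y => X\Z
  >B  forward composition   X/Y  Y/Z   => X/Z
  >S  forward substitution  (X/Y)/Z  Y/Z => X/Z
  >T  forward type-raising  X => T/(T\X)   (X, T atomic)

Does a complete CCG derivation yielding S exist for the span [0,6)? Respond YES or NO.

YES

[0,6] S   <
  [0,3] N   >
    [0,2] N/(N\PP)   <
      [0,1] "in" : N
      [1,2] "the" : (N/(N\PP))\N
    [2,3] "often" : N\PP
  [3,6] S\N   >
    [3,4] "read" : (S\N)/N
    [4,6] N   <
      [4,5] "park" : S
      [5,6] "quickly" : N\S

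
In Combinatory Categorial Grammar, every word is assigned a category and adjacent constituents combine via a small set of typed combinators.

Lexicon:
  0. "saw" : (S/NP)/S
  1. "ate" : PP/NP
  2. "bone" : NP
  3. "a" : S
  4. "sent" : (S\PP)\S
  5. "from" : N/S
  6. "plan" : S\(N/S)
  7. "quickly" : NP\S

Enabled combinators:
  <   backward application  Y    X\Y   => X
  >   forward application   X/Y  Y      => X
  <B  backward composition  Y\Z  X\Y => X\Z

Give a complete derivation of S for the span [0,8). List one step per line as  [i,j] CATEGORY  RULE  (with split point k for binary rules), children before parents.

[0,8] S   >
  [0,5] S/NP   >
    [0,1] "saw" : (S/NP)/S
    [1,5] S   <
      [1,3] PP   >
        [1,2] "ate" : PP/NP
        [2,3] "bone" : NP
      [3,5] S\PP   <
        [3,4] "a" : S
        [4,5] "sent" : (S\PP)\S
  [5,8] NP   <
    [5,7] S   <
      [5,6] "from" : N/S
      [6,7] "plan" : S\(N/S)
    [7,8] "quickly" : NP\S

[0,1] (S/NP)/S  lex  "saw"
[1,2] PP/NP  lex  "ate"
[2,3] NP  lex  "bone"
[1,3] PP  >  k=2
[3,4] S  lex  "a"
[4,5] (S\PP)\S  lex  "sent"
[3,5] S\PP  <  k=4
[1,5] S  <  k=3
[0,5] S/NP  >  k=1
[5,6] N/S  lex  "from"
[6,7] S\(N/S)  lex  "plan"
[5,7] S  <  k=6
[7,8] NP\S  lex  "quickly"
[5,8] NP  <  k=7
[0,8] S  >  k=5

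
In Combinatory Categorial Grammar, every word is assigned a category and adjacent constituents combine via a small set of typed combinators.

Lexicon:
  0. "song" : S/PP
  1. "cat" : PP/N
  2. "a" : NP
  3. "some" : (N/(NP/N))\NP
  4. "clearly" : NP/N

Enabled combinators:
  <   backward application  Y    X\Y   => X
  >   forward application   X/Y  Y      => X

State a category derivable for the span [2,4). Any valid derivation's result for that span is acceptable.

[0,5] S   >
  [0,1] "song" : S/PP
  [1,5] PP   >
    [1,2] "cat" : PP/N
    [2,5] N   >
      [2,4] N/(NP/N)   <
        [2,3] "a" : NP
        [3,4] "some" : (N/(NP/N))\NP
      [4,5] "clearly" : NP/N

N/(NP/N)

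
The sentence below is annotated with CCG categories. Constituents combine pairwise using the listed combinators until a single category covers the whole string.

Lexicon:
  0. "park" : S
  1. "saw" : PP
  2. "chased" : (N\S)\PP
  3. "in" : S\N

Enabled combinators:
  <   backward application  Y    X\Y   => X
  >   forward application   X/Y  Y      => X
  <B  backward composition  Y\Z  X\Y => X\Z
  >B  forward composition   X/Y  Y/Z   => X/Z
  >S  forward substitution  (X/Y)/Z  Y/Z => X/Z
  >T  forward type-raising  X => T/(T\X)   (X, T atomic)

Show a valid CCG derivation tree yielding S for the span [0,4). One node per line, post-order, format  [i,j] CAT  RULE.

[0,4] S   <
  [0,3] N   <
    [0,1] "park" : S
    [1,3] N\S   <
      [1,2] "saw" : PP
      [2,3] "chased" : (N\S)\PP
  [3,4] "in" : S\N

[0,1] S  lex  "park"
[1,2] PP  lex  "saw"
[2,3] (N\S)\PP  lex  "chased"
[1,3] N\S  <  k=2
[0,3] N  <  k=1
[3,4] S\N  lex  "in"
[0,4] S  <  k=3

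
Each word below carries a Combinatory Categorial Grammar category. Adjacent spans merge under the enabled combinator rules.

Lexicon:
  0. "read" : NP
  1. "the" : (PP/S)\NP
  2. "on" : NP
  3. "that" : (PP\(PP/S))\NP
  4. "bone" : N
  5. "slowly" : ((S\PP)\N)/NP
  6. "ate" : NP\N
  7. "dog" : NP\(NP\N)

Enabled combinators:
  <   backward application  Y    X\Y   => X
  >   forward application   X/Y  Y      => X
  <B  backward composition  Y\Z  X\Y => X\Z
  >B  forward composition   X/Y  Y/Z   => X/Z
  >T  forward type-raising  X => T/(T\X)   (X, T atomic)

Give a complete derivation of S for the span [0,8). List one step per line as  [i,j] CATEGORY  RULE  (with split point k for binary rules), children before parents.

[0,8] S   <
  [0,4] PP   <
    [0,1] "read" : NP
    [1,4] PP\NP   <B
      [1,2] "the" : (PP/S)\NP
      [2,4] PP\(PP/S)   <
        [2,3] "on" : NP
        [3,4] "that" : (PP\(PP/S))\NP
  [4,8] S\PP   <
    [4,5] "bone" : N
    [5,8] (S\PP)\N   >
      [5,6] "slowly" : ((S\PP)\N)/NP
      [6,8] NP   <
        [6,7] "ate" : NP\N
        [7,8] "dog" : NP\(NP\N)

[0,1] NP  lex  "read"
[1,2] (PP/S)\NP  lex  "the"
[2,3] NP  lex  "on"
[3,4] (PP\(PP/S))\NP  lex  "that"
[2,4] PP\(PP/S)  <  k=3
[1,4] PP\NP  <B  k=2
[0,4] PP  <  k=1
[4,5] N  lex  "bone"
[5,6] ((S\PP)\N)/NP  lex  "slowly"
[6,7] NP\N  lex  "ate"
[7,8] NP\(NP\N)  lex  "dog"
[6,8] NP  <  k=7
[5,8] (S\PP)\N  >  k=6
[4,8] S\PP  <  k=5
[0,8] S  <  k=4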